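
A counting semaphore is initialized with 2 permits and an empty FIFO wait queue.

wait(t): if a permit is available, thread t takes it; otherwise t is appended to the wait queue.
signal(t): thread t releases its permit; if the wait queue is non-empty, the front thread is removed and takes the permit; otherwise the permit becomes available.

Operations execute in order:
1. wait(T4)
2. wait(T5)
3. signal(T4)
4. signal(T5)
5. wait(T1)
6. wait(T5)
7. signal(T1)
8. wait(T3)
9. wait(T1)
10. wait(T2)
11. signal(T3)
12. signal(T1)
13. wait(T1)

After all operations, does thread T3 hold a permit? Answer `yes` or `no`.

Step 1: wait(T4) -> count=1 queue=[] holders={T4}
Step 2: wait(T5) -> count=0 queue=[] holders={T4,T5}
Step 3: signal(T4) -> count=1 queue=[] holders={T5}
Step 4: signal(T5) -> count=2 queue=[] holders={none}
Step 5: wait(T1) -> count=1 queue=[] holders={T1}
Step 6: wait(T5) -> count=0 queue=[] holders={T1,T5}
Step 7: signal(T1) -> count=1 queue=[] holders={T5}
Step 8: wait(T3) -> count=0 queue=[] holders={T3,T5}
Step 9: wait(T1) -> count=0 queue=[T1] holders={T3,T5}
Step 10: wait(T2) -> count=0 queue=[T1,T2] holders={T3,T5}
Step 11: signal(T3) -> count=0 queue=[T2] holders={T1,T5}
Step 12: signal(T1) -> count=0 queue=[] holders={T2,T5}
Step 13: wait(T1) -> count=0 queue=[T1] holders={T2,T5}
Final holders: {T2,T5} -> T3 not in holders

Answer: no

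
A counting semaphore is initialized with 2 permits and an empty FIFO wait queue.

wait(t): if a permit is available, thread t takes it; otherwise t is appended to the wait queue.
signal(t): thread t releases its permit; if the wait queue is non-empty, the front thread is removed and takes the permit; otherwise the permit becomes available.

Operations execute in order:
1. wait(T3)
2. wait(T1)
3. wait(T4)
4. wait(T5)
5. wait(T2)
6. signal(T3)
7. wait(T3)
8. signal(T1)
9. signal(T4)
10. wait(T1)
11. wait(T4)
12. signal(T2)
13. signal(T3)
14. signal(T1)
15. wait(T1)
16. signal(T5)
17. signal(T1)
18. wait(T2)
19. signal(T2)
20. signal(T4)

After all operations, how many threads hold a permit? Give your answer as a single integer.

Answer: 0

Derivation:
Step 1: wait(T3) -> count=1 queue=[] holders={T3}
Step 2: wait(T1) -> count=0 queue=[] holders={T1,T3}
Step 3: wait(T4) -> count=0 queue=[T4] holders={T1,T3}
Step 4: wait(T5) -> count=0 queue=[T4,T5] holders={T1,T3}
Step 5: wait(T2) -> count=0 queue=[T4,T5,T2] holders={T1,T3}
Step 6: signal(T3) -> count=0 queue=[T5,T2] holders={T1,T4}
Step 7: wait(T3) -> count=0 queue=[T5,T2,T3] holders={T1,T4}
Step 8: signal(T1) -> count=0 queue=[T2,T3] holders={T4,T5}
Step 9: signal(T4) -> count=0 queue=[T3] holders={T2,T5}
Step 10: wait(T1) -> count=0 queue=[T3,T1] holders={T2,T5}
Step 11: wait(T4) -> count=0 queue=[T3,T1,T4] holders={T2,T5}
Step 12: signal(T2) -> count=0 queue=[T1,T4] holders={T3,T5}
Step 13: signal(T3) -> count=0 queue=[T4] holders={T1,T5}
Step 14: signal(T1) -> count=0 queue=[] holders={T4,T5}
Step 15: wait(T1) -> count=0 queue=[T1] holders={T4,T5}
Step 16: signal(T5) -> count=0 queue=[] holders={T1,T4}
Step 17: signal(T1) -> count=1 queue=[] holders={T4}
Step 18: wait(T2) -> count=0 queue=[] holders={T2,T4}
Step 19: signal(T2) -> count=1 queue=[] holders={T4}
Step 20: signal(T4) -> count=2 queue=[] holders={none}
Final holders: {none} -> 0 thread(s)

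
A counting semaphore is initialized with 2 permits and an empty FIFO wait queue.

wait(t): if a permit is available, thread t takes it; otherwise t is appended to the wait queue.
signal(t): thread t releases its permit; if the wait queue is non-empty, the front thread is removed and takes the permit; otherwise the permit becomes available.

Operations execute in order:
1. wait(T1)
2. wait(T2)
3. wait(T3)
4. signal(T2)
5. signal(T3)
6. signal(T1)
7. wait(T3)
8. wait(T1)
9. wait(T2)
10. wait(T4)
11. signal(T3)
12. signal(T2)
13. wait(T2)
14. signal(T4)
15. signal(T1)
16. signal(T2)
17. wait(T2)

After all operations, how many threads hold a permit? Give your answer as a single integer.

Step 1: wait(T1) -> count=1 queue=[] holders={T1}
Step 2: wait(T2) -> count=0 queue=[] holders={T1,T2}
Step 3: wait(T3) -> count=0 queue=[T3] holders={T1,T2}
Step 4: signal(T2) -> count=0 queue=[] holders={T1,T3}
Step 5: signal(T3) -> count=1 queue=[] holders={T1}
Step 6: signal(T1) -> count=2 queue=[] holders={none}
Step 7: wait(T3) -> count=1 queue=[] holders={T3}
Step 8: wait(T1) -> count=0 queue=[] holders={T1,T3}
Step 9: wait(T2) -> count=0 queue=[T2] holders={T1,T3}
Step 10: wait(T4) -> count=0 queue=[T2,T4] holders={T1,T3}
Step 11: signal(T3) -> count=0 queue=[T4] holders={T1,T2}
Step 12: signal(T2) -> count=0 queue=[] holders={T1,T4}
Step 13: wait(T2) -> count=0 queue=[T2] holders={T1,T4}
Step 14: signal(T4) -> count=0 queue=[] holders={T1,T2}
Step 15: signal(T1) -> count=1 queue=[] holders={T2}
Step 16: signal(T2) -> count=2 queue=[] holders={none}
Step 17: wait(T2) -> count=1 queue=[] holders={T2}
Final holders: {T2} -> 1 thread(s)

Answer: 1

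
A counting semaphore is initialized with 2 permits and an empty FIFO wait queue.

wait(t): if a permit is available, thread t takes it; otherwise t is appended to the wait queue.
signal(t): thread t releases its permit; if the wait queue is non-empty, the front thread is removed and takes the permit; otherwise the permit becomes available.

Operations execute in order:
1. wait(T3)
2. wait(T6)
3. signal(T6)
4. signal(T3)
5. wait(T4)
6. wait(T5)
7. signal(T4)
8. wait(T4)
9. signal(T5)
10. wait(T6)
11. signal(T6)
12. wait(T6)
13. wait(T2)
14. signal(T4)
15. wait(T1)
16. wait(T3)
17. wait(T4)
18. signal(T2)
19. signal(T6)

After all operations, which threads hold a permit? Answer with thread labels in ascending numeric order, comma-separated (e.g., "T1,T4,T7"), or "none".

Answer: T1,T3

Derivation:
Step 1: wait(T3) -> count=1 queue=[] holders={T3}
Step 2: wait(T6) -> count=0 queue=[] holders={T3,T6}
Step 3: signal(T6) -> count=1 queue=[] holders={T3}
Step 4: signal(T3) -> count=2 queue=[] holders={none}
Step 5: wait(T4) -> count=1 queue=[] holders={T4}
Step 6: wait(T5) -> count=0 queue=[] holders={T4,T5}
Step 7: signal(T4) -> count=1 queue=[] holders={T5}
Step 8: wait(T4) -> count=0 queue=[] holders={T4,T5}
Step 9: signal(T5) -> count=1 queue=[] holders={T4}
Step 10: wait(T6) -> count=0 queue=[] holders={T4,T6}
Step 11: signal(T6) -> count=1 queue=[] holders={T4}
Step 12: wait(T6) -> count=0 queue=[] holders={T4,T6}
Step 13: wait(T2) -> count=0 queue=[T2] holders={T4,T6}
Step 14: signal(T4) -> count=0 queue=[] holders={T2,T6}
Step 15: wait(T1) -> count=0 queue=[T1] holders={T2,T6}
Step 16: wait(T3) -> count=0 queue=[T1,T3] holders={T2,T6}
Step 17: wait(T4) -> count=0 queue=[T1,T3,T4] holders={T2,T6}
Step 18: signal(T2) -> count=0 queue=[T3,T4] holders={T1,T6}
Step 19: signal(T6) -> count=0 queue=[T4] holders={T1,T3}
Final holders: T1,T3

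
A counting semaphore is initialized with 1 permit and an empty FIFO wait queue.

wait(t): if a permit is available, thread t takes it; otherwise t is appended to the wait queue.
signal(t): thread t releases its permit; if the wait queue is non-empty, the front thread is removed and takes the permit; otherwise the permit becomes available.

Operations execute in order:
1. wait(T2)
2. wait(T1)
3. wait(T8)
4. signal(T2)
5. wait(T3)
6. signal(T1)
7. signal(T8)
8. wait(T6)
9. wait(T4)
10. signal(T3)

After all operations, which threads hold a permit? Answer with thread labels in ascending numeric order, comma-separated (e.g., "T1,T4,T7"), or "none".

Answer: T6

Derivation:
Step 1: wait(T2) -> count=0 queue=[] holders={T2}
Step 2: wait(T1) -> count=0 queue=[T1] holders={T2}
Step 3: wait(T8) -> count=0 queue=[T1,T8] holders={T2}
Step 4: signal(T2) -> count=0 queue=[T8] holders={T1}
Step 5: wait(T3) -> count=0 queue=[T8,T3] holders={T1}
Step 6: signal(T1) -> count=0 queue=[T3] holders={T8}
Step 7: signal(T8) -> count=0 queue=[] holders={T3}
Step 8: wait(T6) -> count=0 queue=[T6] holders={T3}
Step 9: wait(T4) -> count=0 queue=[T6,T4] holders={T3}
Step 10: signal(T3) -> count=0 queue=[T4] holders={T6}
Final holders: T6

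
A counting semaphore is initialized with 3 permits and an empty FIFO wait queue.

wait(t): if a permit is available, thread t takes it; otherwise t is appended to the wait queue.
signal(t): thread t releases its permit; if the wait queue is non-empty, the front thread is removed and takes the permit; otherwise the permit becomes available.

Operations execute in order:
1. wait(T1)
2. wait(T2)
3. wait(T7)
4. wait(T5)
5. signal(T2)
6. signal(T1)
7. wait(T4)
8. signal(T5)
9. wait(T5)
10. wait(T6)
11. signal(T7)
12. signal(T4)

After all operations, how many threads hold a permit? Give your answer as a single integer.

Step 1: wait(T1) -> count=2 queue=[] holders={T1}
Step 2: wait(T2) -> count=1 queue=[] holders={T1,T2}
Step 3: wait(T7) -> count=0 queue=[] holders={T1,T2,T7}
Step 4: wait(T5) -> count=0 queue=[T5] holders={T1,T2,T7}
Step 5: signal(T2) -> count=0 queue=[] holders={T1,T5,T7}
Step 6: signal(T1) -> count=1 queue=[] holders={T5,T7}
Step 7: wait(T4) -> count=0 queue=[] holders={T4,T5,T7}
Step 8: signal(T5) -> count=1 queue=[] holders={T4,T7}
Step 9: wait(T5) -> count=0 queue=[] holders={T4,T5,T7}
Step 10: wait(T6) -> count=0 queue=[T6] holders={T4,T5,T7}
Step 11: signal(T7) -> count=0 queue=[] holders={T4,T5,T6}
Step 12: signal(T4) -> count=1 queue=[] holders={T5,T6}
Final holders: {T5,T6} -> 2 thread(s)

Answer: 2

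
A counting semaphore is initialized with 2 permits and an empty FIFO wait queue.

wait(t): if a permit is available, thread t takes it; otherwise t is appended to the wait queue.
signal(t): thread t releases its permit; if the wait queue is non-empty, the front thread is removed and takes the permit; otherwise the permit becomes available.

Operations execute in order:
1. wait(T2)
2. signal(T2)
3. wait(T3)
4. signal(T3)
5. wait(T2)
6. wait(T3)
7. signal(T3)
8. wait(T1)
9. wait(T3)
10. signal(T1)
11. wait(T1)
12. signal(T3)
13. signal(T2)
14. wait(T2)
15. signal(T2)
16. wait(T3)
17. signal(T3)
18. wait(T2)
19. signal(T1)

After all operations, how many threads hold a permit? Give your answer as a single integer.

Answer: 1

Derivation:
Step 1: wait(T2) -> count=1 queue=[] holders={T2}
Step 2: signal(T2) -> count=2 queue=[] holders={none}
Step 3: wait(T3) -> count=1 queue=[] holders={T3}
Step 4: signal(T3) -> count=2 queue=[] holders={none}
Step 5: wait(T2) -> count=1 queue=[] holders={T2}
Step 6: wait(T3) -> count=0 queue=[] holders={T2,T3}
Step 7: signal(T3) -> count=1 queue=[] holders={T2}
Step 8: wait(T1) -> count=0 queue=[] holders={T1,T2}
Step 9: wait(T3) -> count=0 queue=[T3] holders={T1,T2}
Step 10: signal(T1) -> count=0 queue=[] holders={T2,T3}
Step 11: wait(T1) -> count=0 queue=[T1] holders={T2,T3}
Step 12: signal(T3) -> count=0 queue=[] holders={T1,T2}
Step 13: signal(T2) -> count=1 queue=[] holders={T1}
Step 14: wait(T2) -> count=0 queue=[] holders={T1,T2}
Step 15: signal(T2) -> count=1 queue=[] holders={T1}
Step 16: wait(T3) -> count=0 queue=[] holders={T1,T3}
Step 17: signal(T3) -> count=1 queue=[] holders={T1}
Step 18: wait(T2) -> count=0 queue=[] holders={T1,T2}
Step 19: signal(T1) -> count=1 queue=[] holders={T2}
Final holders: {T2} -> 1 thread(s)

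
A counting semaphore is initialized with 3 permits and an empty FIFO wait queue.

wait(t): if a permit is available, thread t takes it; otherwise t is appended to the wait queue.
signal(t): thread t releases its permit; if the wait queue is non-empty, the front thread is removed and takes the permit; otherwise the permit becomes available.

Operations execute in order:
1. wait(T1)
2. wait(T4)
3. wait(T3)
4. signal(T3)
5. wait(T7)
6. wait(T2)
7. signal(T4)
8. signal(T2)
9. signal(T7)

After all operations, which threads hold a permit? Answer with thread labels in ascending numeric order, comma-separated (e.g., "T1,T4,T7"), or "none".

Answer: T1

Derivation:
Step 1: wait(T1) -> count=2 queue=[] holders={T1}
Step 2: wait(T4) -> count=1 queue=[] holders={T1,T4}
Step 3: wait(T3) -> count=0 queue=[] holders={T1,T3,T4}
Step 4: signal(T3) -> count=1 queue=[] holders={T1,T4}
Step 5: wait(T7) -> count=0 queue=[] holders={T1,T4,T7}
Step 6: wait(T2) -> count=0 queue=[T2] holders={T1,T4,T7}
Step 7: signal(T4) -> count=0 queue=[] holders={T1,T2,T7}
Step 8: signal(T2) -> count=1 queue=[] holders={T1,T7}
Step 9: signal(T7) -> count=2 queue=[] holders={T1}
Final holders: T1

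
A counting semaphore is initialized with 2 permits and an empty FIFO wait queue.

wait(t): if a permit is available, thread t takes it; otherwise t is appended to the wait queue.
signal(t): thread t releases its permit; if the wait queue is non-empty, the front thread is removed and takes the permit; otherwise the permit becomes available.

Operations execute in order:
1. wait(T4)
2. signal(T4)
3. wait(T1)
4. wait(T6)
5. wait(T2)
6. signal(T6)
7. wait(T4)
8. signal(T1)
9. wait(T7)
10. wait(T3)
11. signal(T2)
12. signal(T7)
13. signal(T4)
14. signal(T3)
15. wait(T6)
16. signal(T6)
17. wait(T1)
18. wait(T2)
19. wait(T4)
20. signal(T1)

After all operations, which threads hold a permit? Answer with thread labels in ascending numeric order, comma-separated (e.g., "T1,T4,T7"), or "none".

Step 1: wait(T4) -> count=1 queue=[] holders={T4}
Step 2: signal(T4) -> count=2 queue=[] holders={none}
Step 3: wait(T1) -> count=1 queue=[] holders={T1}
Step 4: wait(T6) -> count=0 queue=[] holders={T1,T6}
Step 5: wait(T2) -> count=0 queue=[T2] holders={T1,T6}
Step 6: signal(T6) -> count=0 queue=[] holders={T1,T2}
Step 7: wait(T4) -> count=0 queue=[T4] holders={T1,T2}
Step 8: signal(T1) -> count=0 queue=[] holders={T2,T4}
Step 9: wait(T7) -> count=0 queue=[T7] holders={T2,T4}
Step 10: wait(T3) -> count=0 queue=[T7,T3] holders={T2,T4}
Step 11: signal(T2) -> count=0 queue=[T3] holders={T4,T7}
Step 12: signal(T7) -> count=0 queue=[] holders={T3,T4}
Step 13: signal(T4) -> count=1 queue=[] holders={T3}
Step 14: signal(T3) -> count=2 queue=[] holders={none}
Step 15: wait(T6) -> count=1 queue=[] holders={T6}
Step 16: signal(T6) -> count=2 queue=[] holders={none}
Step 17: wait(T1) -> count=1 queue=[] holders={T1}
Step 18: wait(T2) -> count=0 queue=[] holders={T1,T2}
Step 19: wait(T4) -> count=0 queue=[T4] holders={T1,T2}
Step 20: signal(T1) -> count=0 queue=[] holders={T2,T4}
Final holders: T2,T4

Answer: T2,T4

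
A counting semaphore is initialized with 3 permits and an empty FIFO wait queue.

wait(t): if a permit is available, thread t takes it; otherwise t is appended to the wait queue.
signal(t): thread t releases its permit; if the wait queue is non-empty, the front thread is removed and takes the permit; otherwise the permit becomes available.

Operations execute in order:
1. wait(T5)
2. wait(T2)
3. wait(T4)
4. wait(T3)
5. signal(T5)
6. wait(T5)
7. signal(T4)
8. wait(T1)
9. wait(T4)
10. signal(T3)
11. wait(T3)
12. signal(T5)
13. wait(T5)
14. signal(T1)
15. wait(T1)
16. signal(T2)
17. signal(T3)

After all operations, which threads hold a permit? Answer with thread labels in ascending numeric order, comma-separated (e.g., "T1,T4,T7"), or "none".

Answer: T1,T4,T5

Derivation:
Step 1: wait(T5) -> count=2 queue=[] holders={T5}
Step 2: wait(T2) -> count=1 queue=[] holders={T2,T5}
Step 3: wait(T4) -> count=0 queue=[] holders={T2,T4,T5}
Step 4: wait(T3) -> count=0 queue=[T3] holders={T2,T4,T5}
Step 5: signal(T5) -> count=0 queue=[] holders={T2,T3,T4}
Step 6: wait(T5) -> count=0 queue=[T5] holders={T2,T3,T4}
Step 7: signal(T4) -> count=0 queue=[] holders={T2,T3,T5}
Step 8: wait(T1) -> count=0 queue=[T1] holders={T2,T3,T5}
Step 9: wait(T4) -> count=0 queue=[T1,T4] holders={T2,T3,T5}
Step 10: signal(T3) -> count=0 queue=[T4] holders={T1,T2,T5}
Step 11: wait(T3) -> count=0 queue=[T4,T3] holders={T1,T2,T5}
Step 12: signal(T5) -> count=0 queue=[T3] holders={T1,T2,T4}
Step 13: wait(T5) -> count=0 queue=[T3,T5] holders={T1,T2,T4}
Step 14: signal(T1) -> count=0 queue=[T5] holders={T2,T3,T4}
Step 15: wait(T1) -> count=0 queue=[T5,T1] holders={T2,T3,T4}
Step 16: signal(T2) -> count=0 queue=[T1] holders={T3,T4,T5}
Step 17: signal(T3) -> count=0 queue=[] holders={T1,T4,T5}
Final holders: T1,T4,T5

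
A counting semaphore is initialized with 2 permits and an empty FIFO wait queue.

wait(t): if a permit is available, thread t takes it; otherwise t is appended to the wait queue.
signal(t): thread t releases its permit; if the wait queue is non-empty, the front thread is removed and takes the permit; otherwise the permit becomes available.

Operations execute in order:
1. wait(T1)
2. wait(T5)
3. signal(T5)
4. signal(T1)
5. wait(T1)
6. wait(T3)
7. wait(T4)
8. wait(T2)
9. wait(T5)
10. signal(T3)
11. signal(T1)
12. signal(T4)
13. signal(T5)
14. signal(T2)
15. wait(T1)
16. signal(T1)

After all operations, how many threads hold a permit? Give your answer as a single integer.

Answer: 0

Derivation:
Step 1: wait(T1) -> count=1 queue=[] holders={T1}
Step 2: wait(T5) -> count=0 queue=[] holders={T1,T5}
Step 3: signal(T5) -> count=1 queue=[] holders={T1}
Step 4: signal(T1) -> count=2 queue=[] holders={none}
Step 5: wait(T1) -> count=1 queue=[] holders={T1}
Step 6: wait(T3) -> count=0 queue=[] holders={T1,T3}
Step 7: wait(T4) -> count=0 queue=[T4] holders={T1,T3}
Step 8: wait(T2) -> count=0 queue=[T4,T2] holders={T1,T3}
Step 9: wait(T5) -> count=0 queue=[T4,T2,T5] holders={T1,T3}
Step 10: signal(T3) -> count=0 queue=[T2,T5] holders={T1,T4}
Step 11: signal(T1) -> count=0 queue=[T5] holders={T2,T4}
Step 12: signal(T4) -> count=0 queue=[] holders={T2,T5}
Step 13: signal(T5) -> count=1 queue=[] holders={T2}
Step 14: signal(T2) -> count=2 queue=[] holders={none}
Step 15: wait(T1) -> count=1 queue=[] holders={T1}
Step 16: signal(T1) -> count=2 queue=[] holders={none}
Final holders: {none} -> 0 thread(s)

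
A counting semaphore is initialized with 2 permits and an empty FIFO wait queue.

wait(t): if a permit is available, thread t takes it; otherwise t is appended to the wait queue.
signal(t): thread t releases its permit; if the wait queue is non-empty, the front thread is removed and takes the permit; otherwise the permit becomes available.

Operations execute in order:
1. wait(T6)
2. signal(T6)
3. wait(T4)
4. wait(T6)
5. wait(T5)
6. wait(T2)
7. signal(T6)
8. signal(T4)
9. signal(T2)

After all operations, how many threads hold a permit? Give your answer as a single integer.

Answer: 1

Derivation:
Step 1: wait(T6) -> count=1 queue=[] holders={T6}
Step 2: signal(T6) -> count=2 queue=[] holders={none}
Step 3: wait(T4) -> count=1 queue=[] holders={T4}
Step 4: wait(T6) -> count=0 queue=[] holders={T4,T6}
Step 5: wait(T5) -> count=0 queue=[T5] holders={T4,T6}
Step 6: wait(T2) -> count=0 queue=[T5,T2] holders={T4,T6}
Step 7: signal(T6) -> count=0 queue=[T2] holders={T4,T5}
Step 8: signal(T4) -> count=0 queue=[] holders={T2,T5}
Step 9: signal(T2) -> count=1 queue=[] holders={T5}
Final holders: {T5} -> 1 thread(s)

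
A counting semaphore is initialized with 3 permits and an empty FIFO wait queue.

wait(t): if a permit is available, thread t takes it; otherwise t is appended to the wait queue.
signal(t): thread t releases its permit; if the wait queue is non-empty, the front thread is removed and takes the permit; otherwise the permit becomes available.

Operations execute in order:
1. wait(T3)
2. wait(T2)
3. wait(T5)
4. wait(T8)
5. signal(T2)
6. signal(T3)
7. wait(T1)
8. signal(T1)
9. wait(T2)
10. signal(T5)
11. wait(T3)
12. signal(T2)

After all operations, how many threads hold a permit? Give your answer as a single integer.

Answer: 2

Derivation:
Step 1: wait(T3) -> count=2 queue=[] holders={T3}
Step 2: wait(T2) -> count=1 queue=[] holders={T2,T3}
Step 3: wait(T5) -> count=0 queue=[] holders={T2,T3,T5}
Step 4: wait(T8) -> count=0 queue=[T8] holders={T2,T3,T5}
Step 5: signal(T2) -> count=0 queue=[] holders={T3,T5,T8}
Step 6: signal(T3) -> count=1 queue=[] holders={T5,T8}
Step 7: wait(T1) -> count=0 queue=[] holders={T1,T5,T8}
Step 8: signal(T1) -> count=1 queue=[] holders={T5,T8}
Step 9: wait(T2) -> count=0 queue=[] holders={T2,T5,T8}
Step 10: signal(T5) -> count=1 queue=[] holders={T2,T8}
Step 11: wait(T3) -> count=0 queue=[] holders={T2,T3,T8}
Step 12: signal(T2) -> count=1 queue=[] holders={T3,T8}
Final holders: {T3,T8} -> 2 thread(s)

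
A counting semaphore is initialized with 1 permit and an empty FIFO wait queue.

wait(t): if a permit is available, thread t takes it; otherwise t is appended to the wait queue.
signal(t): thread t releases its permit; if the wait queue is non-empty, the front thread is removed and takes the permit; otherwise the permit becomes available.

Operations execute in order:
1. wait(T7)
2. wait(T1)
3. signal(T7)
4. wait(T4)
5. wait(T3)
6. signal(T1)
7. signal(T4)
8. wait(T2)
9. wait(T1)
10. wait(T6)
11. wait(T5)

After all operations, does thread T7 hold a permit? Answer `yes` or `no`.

Answer: no

Derivation:
Step 1: wait(T7) -> count=0 queue=[] holders={T7}
Step 2: wait(T1) -> count=0 queue=[T1] holders={T7}
Step 3: signal(T7) -> count=0 queue=[] holders={T1}
Step 4: wait(T4) -> count=0 queue=[T4] holders={T1}
Step 5: wait(T3) -> count=0 queue=[T4,T3] holders={T1}
Step 6: signal(T1) -> count=0 queue=[T3] holders={T4}
Step 7: signal(T4) -> count=0 queue=[] holders={T3}
Step 8: wait(T2) -> count=0 queue=[T2] holders={T3}
Step 9: wait(T1) -> count=0 queue=[T2,T1] holders={T3}
Step 10: wait(T6) -> count=0 queue=[T2,T1,T6] holders={T3}
Step 11: wait(T5) -> count=0 queue=[T2,T1,T6,T5] holders={T3}
Final holders: {T3} -> T7 not in holders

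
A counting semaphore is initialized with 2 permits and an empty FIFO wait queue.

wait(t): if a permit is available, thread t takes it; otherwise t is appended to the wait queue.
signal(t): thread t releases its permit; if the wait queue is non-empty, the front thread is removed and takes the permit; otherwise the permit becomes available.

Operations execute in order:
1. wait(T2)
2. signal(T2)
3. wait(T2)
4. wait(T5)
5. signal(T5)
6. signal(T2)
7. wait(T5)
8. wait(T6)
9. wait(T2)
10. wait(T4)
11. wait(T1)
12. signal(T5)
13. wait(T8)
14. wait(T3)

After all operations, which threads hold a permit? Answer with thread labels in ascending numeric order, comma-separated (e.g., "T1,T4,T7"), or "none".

Step 1: wait(T2) -> count=1 queue=[] holders={T2}
Step 2: signal(T2) -> count=2 queue=[] holders={none}
Step 3: wait(T2) -> count=1 queue=[] holders={T2}
Step 4: wait(T5) -> count=0 queue=[] holders={T2,T5}
Step 5: signal(T5) -> count=1 queue=[] holders={T2}
Step 6: signal(T2) -> count=2 queue=[] holders={none}
Step 7: wait(T5) -> count=1 queue=[] holders={T5}
Step 8: wait(T6) -> count=0 queue=[] holders={T5,T6}
Step 9: wait(T2) -> count=0 queue=[T2] holders={T5,T6}
Step 10: wait(T4) -> count=0 queue=[T2,T4] holders={T5,T6}
Step 11: wait(T1) -> count=0 queue=[T2,T4,T1] holders={T5,T6}
Step 12: signal(T5) -> count=0 queue=[T4,T1] holders={T2,T6}
Step 13: wait(T8) -> count=0 queue=[T4,T1,T8] holders={T2,T6}
Step 14: wait(T3) -> count=0 queue=[T4,T1,T8,T3] holders={T2,T6}
Final holders: T2,T6

Answer: T2,T6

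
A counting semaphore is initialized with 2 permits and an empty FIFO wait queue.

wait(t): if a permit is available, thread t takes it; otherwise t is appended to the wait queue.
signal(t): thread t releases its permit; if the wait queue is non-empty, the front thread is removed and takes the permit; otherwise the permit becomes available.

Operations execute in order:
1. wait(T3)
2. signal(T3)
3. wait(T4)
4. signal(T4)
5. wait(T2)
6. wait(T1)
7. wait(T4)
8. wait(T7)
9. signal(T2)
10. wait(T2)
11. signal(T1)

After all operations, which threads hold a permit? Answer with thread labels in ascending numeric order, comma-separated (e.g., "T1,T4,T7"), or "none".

Step 1: wait(T3) -> count=1 queue=[] holders={T3}
Step 2: signal(T3) -> count=2 queue=[] holders={none}
Step 3: wait(T4) -> count=1 queue=[] holders={T4}
Step 4: signal(T4) -> count=2 queue=[] holders={none}
Step 5: wait(T2) -> count=1 queue=[] holders={T2}
Step 6: wait(T1) -> count=0 queue=[] holders={T1,T2}
Step 7: wait(T4) -> count=0 queue=[T4] holders={T1,T2}
Step 8: wait(T7) -> count=0 queue=[T4,T7] holders={T1,T2}
Step 9: signal(T2) -> count=0 queue=[T7] holders={T1,T4}
Step 10: wait(T2) -> count=0 queue=[T7,T2] holders={T1,T4}
Step 11: signal(T1) -> count=0 queue=[T2] holders={T4,T7}
Final holders: T4,T7

Answer: T4,T7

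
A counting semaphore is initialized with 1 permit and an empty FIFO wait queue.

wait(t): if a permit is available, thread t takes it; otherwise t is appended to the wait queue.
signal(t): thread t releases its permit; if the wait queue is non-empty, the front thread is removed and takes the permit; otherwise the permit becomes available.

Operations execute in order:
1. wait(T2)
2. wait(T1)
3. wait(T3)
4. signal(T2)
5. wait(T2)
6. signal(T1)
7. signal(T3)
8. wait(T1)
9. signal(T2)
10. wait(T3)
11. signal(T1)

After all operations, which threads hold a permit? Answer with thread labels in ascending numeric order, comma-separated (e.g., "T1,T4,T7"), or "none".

Step 1: wait(T2) -> count=0 queue=[] holders={T2}
Step 2: wait(T1) -> count=0 queue=[T1] holders={T2}
Step 3: wait(T3) -> count=0 queue=[T1,T3] holders={T2}
Step 4: signal(T2) -> count=0 queue=[T3] holders={T1}
Step 5: wait(T2) -> count=0 queue=[T3,T2] holders={T1}
Step 6: signal(T1) -> count=0 queue=[T2] holders={T3}
Step 7: signal(T3) -> count=0 queue=[] holders={T2}
Step 8: wait(T1) -> count=0 queue=[T1] holders={T2}
Step 9: signal(T2) -> count=0 queue=[] holders={T1}
Step 10: wait(T3) -> count=0 queue=[T3] holders={T1}
Step 11: signal(T1) -> count=0 queue=[] holders={T3}
Final holders: T3

Answer: T3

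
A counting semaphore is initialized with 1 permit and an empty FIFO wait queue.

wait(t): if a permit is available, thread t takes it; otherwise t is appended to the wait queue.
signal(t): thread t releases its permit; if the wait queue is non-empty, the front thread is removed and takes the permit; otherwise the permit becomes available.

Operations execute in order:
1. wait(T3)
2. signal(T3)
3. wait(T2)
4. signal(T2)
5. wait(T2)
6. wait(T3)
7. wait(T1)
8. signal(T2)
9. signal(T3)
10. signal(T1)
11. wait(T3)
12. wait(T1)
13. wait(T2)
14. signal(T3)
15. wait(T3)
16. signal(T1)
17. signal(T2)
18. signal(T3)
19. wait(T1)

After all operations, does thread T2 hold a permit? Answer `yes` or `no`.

Step 1: wait(T3) -> count=0 queue=[] holders={T3}
Step 2: signal(T3) -> count=1 queue=[] holders={none}
Step 3: wait(T2) -> count=0 queue=[] holders={T2}
Step 4: signal(T2) -> count=1 queue=[] holders={none}
Step 5: wait(T2) -> count=0 queue=[] holders={T2}
Step 6: wait(T3) -> count=0 queue=[T3] holders={T2}
Step 7: wait(T1) -> count=0 queue=[T3,T1] holders={T2}
Step 8: signal(T2) -> count=0 queue=[T1] holders={T3}
Step 9: signal(T3) -> count=0 queue=[] holders={T1}
Step 10: signal(T1) -> count=1 queue=[] holders={none}
Step 11: wait(T3) -> count=0 queue=[] holders={T3}
Step 12: wait(T1) -> count=0 queue=[T1] holders={T3}
Step 13: wait(T2) -> count=0 queue=[T1,T2] holders={T3}
Step 14: signal(T3) -> count=0 queue=[T2] holders={T1}
Step 15: wait(T3) -> count=0 queue=[T2,T3] holders={T1}
Step 16: signal(T1) -> count=0 queue=[T3] holders={T2}
Step 17: signal(T2) -> count=0 queue=[] holders={T3}
Step 18: signal(T3) -> count=1 queue=[] holders={none}
Step 19: wait(T1) -> count=0 queue=[] holders={T1}
Final holders: {T1} -> T2 not in holders

Answer: no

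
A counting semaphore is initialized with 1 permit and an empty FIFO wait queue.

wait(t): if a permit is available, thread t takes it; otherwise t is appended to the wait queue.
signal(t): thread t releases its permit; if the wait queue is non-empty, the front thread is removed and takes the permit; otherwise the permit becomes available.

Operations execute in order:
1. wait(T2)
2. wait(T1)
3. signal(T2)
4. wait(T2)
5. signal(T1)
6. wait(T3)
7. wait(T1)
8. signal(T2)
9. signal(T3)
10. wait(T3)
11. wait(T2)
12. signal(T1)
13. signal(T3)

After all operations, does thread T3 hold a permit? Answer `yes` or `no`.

Answer: no

Derivation:
Step 1: wait(T2) -> count=0 queue=[] holders={T2}
Step 2: wait(T1) -> count=0 queue=[T1] holders={T2}
Step 3: signal(T2) -> count=0 queue=[] holders={T1}
Step 4: wait(T2) -> count=0 queue=[T2] holders={T1}
Step 5: signal(T1) -> count=0 queue=[] holders={T2}
Step 6: wait(T3) -> count=0 queue=[T3] holders={T2}
Step 7: wait(T1) -> count=0 queue=[T3,T1] holders={T2}
Step 8: signal(T2) -> count=0 queue=[T1] holders={T3}
Step 9: signal(T3) -> count=0 queue=[] holders={T1}
Step 10: wait(T3) -> count=0 queue=[T3] holders={T1}
Step 11: wait(T2) -> count=0 queue=[T3,T2] holders={T1}
Step 12: signal(T1) -> count=0 queue=[T2] holders={T3}
Step 13: signal(T3) -> count=0 queue=[] holders={T2}
Final holders: {T2} -> T3 not in holders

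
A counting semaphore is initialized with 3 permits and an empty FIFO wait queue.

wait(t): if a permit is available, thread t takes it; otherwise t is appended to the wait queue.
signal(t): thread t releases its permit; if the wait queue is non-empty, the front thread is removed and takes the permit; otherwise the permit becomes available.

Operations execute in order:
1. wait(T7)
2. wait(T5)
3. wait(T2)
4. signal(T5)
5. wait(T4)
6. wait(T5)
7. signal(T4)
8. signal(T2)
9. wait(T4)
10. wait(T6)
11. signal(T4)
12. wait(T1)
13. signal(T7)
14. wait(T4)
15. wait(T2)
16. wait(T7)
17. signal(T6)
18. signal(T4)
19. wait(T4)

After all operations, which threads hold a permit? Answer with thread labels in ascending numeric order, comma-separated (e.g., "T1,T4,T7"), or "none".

Answer: T1,T2,T5

Derivation:
Step 1: wait(T7) -> count=2 queue=[] holders={T7}
Step 2: wait(T5) -> count=1 queue=[] holders={T5,T7}
Step 3: wait(T2) -> count=0 queue=[] holders={T2,T5,T7}
Step 4: signal(T5) -> count=1 queue=[] holders={T2,T7}
Step 5: wait(T4) -> count=0 queue=[] holders={T2,T4,T7}
Step 6: wait(T5) -> count=0 queue=[T5] holders={T2,T4,T7}
Step 7: signal(T4) -> count=0 queue=[] holders={T2,T5,T7}
Step 8: signal(T2) -> count=1 queue=[] holders={T5,T7}
Step 9: wait(T4) -> count=0 queue=[] holders={T4,T5,T7}
Step 10: wait(T6) -> count=0 queue=[T6] holders={T4,T5,T7}
Step 11: signal(T4) -> count=0 queue=[] holders={T5,T6,T7}
Step 12: wait(T1) -> count=0 queue=[T1] holders={T5,T6,T7}
Step 13: signal(T7) -> count=0 queue=[] holders={T1,T5,T6}
Step 14: wait(T4) -> count=0 queue=[T4] holders={T1,T5,T6}
Step 15: wait(T2) -> count=0 queue=[T4,T2] holders={T1,T5,T6}
Step 16: wait(T7) -> count=0 queue=[T4,T2,T7] holders={T1,T5,T6}
Step 17: signal(T6) -> count=0 queue=[T2,T7] holders={T1,T4,T5}
Step 18: signal(T4) -> count=0 queue=[T7] holders={T1,T2,T5}
Step 19: wait(T4) -> count=0 queue=[T7,T4] holders={T1,T2,T5}
Final holders: T1,T2,T5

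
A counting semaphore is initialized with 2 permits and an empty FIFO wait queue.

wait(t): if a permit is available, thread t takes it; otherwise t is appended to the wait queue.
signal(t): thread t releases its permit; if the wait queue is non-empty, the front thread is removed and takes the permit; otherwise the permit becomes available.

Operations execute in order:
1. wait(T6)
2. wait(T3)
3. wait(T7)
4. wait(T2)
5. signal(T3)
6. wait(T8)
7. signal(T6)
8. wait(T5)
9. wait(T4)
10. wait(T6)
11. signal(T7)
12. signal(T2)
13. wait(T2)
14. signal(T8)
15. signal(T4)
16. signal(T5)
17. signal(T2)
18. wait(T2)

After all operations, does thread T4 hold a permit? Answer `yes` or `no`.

Answer: no

Derivation:
Step 1: wait(T6) -> count=1 queue=[] holders={T6}
Step 2: wait(T3) -> count=0 queue=[] holders={T3,T6}
Step 3: wait(T7) -> count=0 queue=[T7] holders={T3,T6}
Step 4: wait(T2) -> count=0 queue=[T7,T2] holders={T3,T6}
Step 5: signal(T3) -> count=0 queue=[T2] holders={T6,T7}
Step 6: wait(T8) -> count=0 queue=[T2,T8] holders={T6,T7}
Step 7: signal(T6) -> count=0 queue=[T8] holders={T2,T7}
Step 8: wait(T5) -> count=0 queue=[T8,T5] holders={T2,T7}
Step 9: wait(T4) -> count=0 queue=[T8,T5,T4] holders={T2,T7}
Step 10: wait(T6) -> count=0 queue=[T8,T5,T4,T6] holders={T2,T7}
Step 11: signal(T7) -> count=0 queue=[T5,T4,T6] holders={T2,T8}
Step 12: signal(T2) -> count=0 queue=[T4,T6] holders={T5,T8}
Step 13: wait(T2) -> count=0 queue=[T4,T6,T2] holders={T5,T8}
Step 14: signal(T8) -> count=0 queue=[T6,T2] holders={T4,T5}
Step 15: signal(T4) -> count=0 queue=[T2] holders={T5,T6}
Step 16: signal(T5) -> count=0 queue=[] holders={T2,T6}
Step 17: signal(T2) -> count=1 queue=[] holders={T6}
Step 18: wait(T2) -> count=0 queue=[] holders={T2,T6}
Final holders: {T2,T6} -> T4 not in holders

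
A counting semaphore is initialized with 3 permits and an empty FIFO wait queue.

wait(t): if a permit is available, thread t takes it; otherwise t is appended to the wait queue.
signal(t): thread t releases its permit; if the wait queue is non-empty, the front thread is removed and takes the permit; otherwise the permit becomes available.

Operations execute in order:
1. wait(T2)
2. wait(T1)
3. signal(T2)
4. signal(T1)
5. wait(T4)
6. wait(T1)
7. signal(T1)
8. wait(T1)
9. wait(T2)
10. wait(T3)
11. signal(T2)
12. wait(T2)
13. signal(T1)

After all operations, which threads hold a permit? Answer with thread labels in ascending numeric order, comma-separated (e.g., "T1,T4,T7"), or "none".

Step 1: wait(T2) -> count=2 queue=[] holders={T2}
Step 2: wait(T1) -> count=1 queue=[] holders={T1,T2}
Step 3: signal(T2) -> count=2 queue=[] holders={T1}
Step 4: signal(T1) -> count=3 queue=[] holders={none}
Step 5: wait(T4) -> count=2 queue=[] holders={T4}
Step 6: wait(T1) -> count=1 queue=[] holders={T1,T4}
Step 7: signal(T1) -> count=2 queue=[] holders={T4}
Step 8: wait(T1) -> count=1 queue=[] holders={T1,T4}
Step 9: wait(T2) -> count=0 queue=[] holders={T1,T2,T4}
Step 10: wait(T3) -> count=0 queue=[T3] holders={T1,T2,T4}
Step 11: signal(T2) -> count=0 queue=[] holders={T1,T3,T4}
Step 12: wait(T2) -> count=0 queue=[T2] holders={T1,T3,T4}
Step 13: signal(T1) -> count=0 queue=[] holders={T2,T3,T4}
Final holders: T2,T3,T4

Answer: T2,T3,T4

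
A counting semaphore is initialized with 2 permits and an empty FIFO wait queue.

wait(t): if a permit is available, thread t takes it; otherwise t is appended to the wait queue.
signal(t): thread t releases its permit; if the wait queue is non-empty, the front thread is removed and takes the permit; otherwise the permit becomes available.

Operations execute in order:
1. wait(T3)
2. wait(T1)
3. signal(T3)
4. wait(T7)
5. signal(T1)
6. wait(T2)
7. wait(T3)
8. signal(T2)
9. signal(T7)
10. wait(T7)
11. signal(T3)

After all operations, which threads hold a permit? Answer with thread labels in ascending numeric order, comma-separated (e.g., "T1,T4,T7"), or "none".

Answer: T7

Derivation:
Step 1: wait(T3) -> count=1 queue=[] holders={T3}
Step 2: wait(T1) -> count=0 queue=[] holders={T1,T3}
Step 3: signal(T3) -> count=1 queue=[] holders={T1}
Step 4: wait(T7) -> count=0 queue=[] holders={T1,T7}
Step 5: signal(T1) -> count=1 queue=[] holders={T7}
Step 6: wait(T2) -> count=0 queue=[] holders={T2,T7}
Step 7: wait(T3) -> count=0 queue=[T3] holders={T2,T7}
Step 8: signal(T2) -> count=0 queue=[] holders={T3,T7}
Step 9: signal(T7) -> count=1 queue=[] holders={T3}
Step 10: wait(T7) -> count=0 queue=[] holders={T3,T7}
Step 11: signal(T3) -> count=1 queue=[] holders={T7}
Final holders: T7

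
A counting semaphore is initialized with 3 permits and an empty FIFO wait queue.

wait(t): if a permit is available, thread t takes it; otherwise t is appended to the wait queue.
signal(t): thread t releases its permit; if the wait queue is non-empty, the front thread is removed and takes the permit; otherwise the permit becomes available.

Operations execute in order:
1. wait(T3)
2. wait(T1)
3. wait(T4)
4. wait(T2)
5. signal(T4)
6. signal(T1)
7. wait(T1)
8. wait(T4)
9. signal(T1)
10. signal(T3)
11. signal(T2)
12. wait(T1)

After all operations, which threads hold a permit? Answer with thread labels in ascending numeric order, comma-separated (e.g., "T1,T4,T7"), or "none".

Answer: T1,T4

Derivation:
Step 1: wait(T3) -> count=2 queue=[] holders={T3}
Step 2: wait(T1) -> count=1 queue=[] holders={T1,T3}
Step 3: wait(T4) -> count=0 queue=[] holders={T1,T3,T4}
Step 4: wait(T2) -> count=0 queue=[T2] holders={T1,T3,T4}
Step 5: signal(T4) -> count=0 queue=[] holders={T1,T2,T3}
Step 6: signal(T1) -> count=1 queue=[] holders={T2,T3}
Step 7: wait(T1) -> count=0 queue=[] holders={T1,T2,T3}
Step 8: wait(T4) -> count=0 queue=[T4] holders={T1,T2,T3}
Step 9: signal(T1) -> count=0 queue=[] holders={T2,T3,T4}
Step 10: signal(T3) -> count=1 queue=[] holders={T2,T4}
Step 11: signal(T2) -> count=2 queue=[] holders={T4}
Step 12: wait(T1) -> count=1 queue=[] holders={T1,T4}
Final holders: T1,T4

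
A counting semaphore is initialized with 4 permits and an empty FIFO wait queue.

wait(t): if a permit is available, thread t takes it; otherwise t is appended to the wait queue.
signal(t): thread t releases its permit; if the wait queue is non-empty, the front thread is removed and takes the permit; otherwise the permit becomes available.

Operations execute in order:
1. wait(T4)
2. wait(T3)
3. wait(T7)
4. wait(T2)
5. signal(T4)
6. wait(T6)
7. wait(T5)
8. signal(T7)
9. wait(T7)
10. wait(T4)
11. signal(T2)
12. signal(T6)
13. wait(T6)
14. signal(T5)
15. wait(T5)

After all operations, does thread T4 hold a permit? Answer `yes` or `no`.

Step 1: wait(T4) -> count=3 queue=[] holders={T4}
Step 2: wait(T3) -> count=2 queue=[] holders={T3,T4}
Step 3: wait(T7) -> count=1 queue=[] holders={T3,T4,T7}
Step 4: wait(T2) -> count=0 queue=[] holders={T2,T3,T4,T7}
Step 5: signal(T4) -> count=1 queue=[] holders={T2,T3,T7}
Step 6: wait(T6) -> count=0 queue=[] holders={T2,T3,T6,T7}
Step 7: wait(T5) -> count=0 queue=[T5] holders={T2,T3,T6,T7}
Step 8: signal(T7) -> count=0 queue=[] holders={T2,T3,T5,T6}
Step 9: wait(T7) -> count=0 queue=[T7] holders={T2,T3,T5,T6}
Step 10: wait(T4) -> count=0 queue=[T7,T4] holders={T2,T3,T5,T6}
Step 11: signal(T2) -> count=0 queue=[T4] holders={T3,T5,T6,T7}
Step 12: signal(T6) -> count=0 queue=[] holders={T3,T4,T5,T7}
Step 13: wait(T6) -> count=0 queue=[T6] holders={T3,T4,T5,T7}
Step 14: signal(T5) -> count=0 queue=[] holders={T3,T4,T6,T7}
Step 15: wait(T5) -> count=0 queue=[T5] holders={T3,T4,T6,T7}
Final holders: {T3,T4,T6,T7} -> T4 in holders

Answer: yes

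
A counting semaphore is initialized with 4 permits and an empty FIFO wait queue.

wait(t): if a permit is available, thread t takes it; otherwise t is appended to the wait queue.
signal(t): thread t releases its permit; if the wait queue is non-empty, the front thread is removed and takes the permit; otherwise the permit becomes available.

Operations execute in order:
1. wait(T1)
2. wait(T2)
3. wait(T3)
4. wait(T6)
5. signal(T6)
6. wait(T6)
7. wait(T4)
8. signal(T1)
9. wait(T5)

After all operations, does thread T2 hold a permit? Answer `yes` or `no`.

Answer: yes

Derivation:
Step 1: wait(T1) -> count=3 queue=[] holders={T1}
Step 2: wait(T2) -> count=2 queue=[] holders={T1,T2}
Step 3: wait(T3) -> count=1 queue=[] holders={T1,T2,T3}
Step 4: wait(T6) -> count=0 queue=[] holders={T1,T2,T3,T6}
Step 5: signal(T6) -> count=1 queue=[] holders={T1,T2,T3}
Step 6: wait(T6) -> count=0 queue=[] holders={T1,T2,T3,T6}
Step 7: wait(T4) -> count=0 queue=[T4] holders={T1,T2,T3,T6}
Step 8: signal(T1) -> count=0 queue=[] holders={T2,T3,T4,T6}
Step 9: wait(T5) -> count=0 queue=[T5] holders={T2,T3,T4,T6}
Final holders: {T2,T3,T4,T6} -> T2 in holders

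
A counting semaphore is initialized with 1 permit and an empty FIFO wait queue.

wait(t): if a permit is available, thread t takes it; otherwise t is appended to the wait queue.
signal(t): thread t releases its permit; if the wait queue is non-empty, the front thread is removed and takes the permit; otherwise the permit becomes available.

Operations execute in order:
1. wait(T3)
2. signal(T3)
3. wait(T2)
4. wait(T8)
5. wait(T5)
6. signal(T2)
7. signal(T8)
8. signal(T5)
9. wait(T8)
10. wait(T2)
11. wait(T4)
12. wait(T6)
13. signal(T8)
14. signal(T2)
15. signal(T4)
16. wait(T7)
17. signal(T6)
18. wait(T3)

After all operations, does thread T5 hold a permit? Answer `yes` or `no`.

Step 1: wait(T3) -> count=0 queue=[] holders={T3}
Step 2: signal(T3) -> count=1 queue=[] holders={none}
Step 3: wait(T2) -> count=0 queue=[] holders={T2}
Step 4: wait(T8) -> count=0 queue=[T8] holders={T2}
Step 5: wait(T5) -> count=0 queue=[T8,T5] holders={T2}
Step 6: signal(T2) -> count=0 queue=[T5] holders={T8}
Step 7: signal(T8) -> count=0 queue=[] holders={T5}
Step 8: signal(T5) -> count=1 queue=[] holders={none}
Step 9: wait(T8) -> count=0 queue=[] holders={T8}
Step 10: wait(T2) -> count=0 queue=[T2] holders={T8}
Step 11: wait(T4) -> count=0 queue=[T2,T4] holders={T8}
Step 12: wait(T6) -> count=0 queue=[T2,T4,T6] holders={T8}
Step 13: signal(T8) -> count=0 queue=[T4,T6] holders={T2}
Step 14: signal(T2) -> count=0 queue=[T6] holders={T4}
Step 15: signal(T4) -> count=0 queue=[] holders={T6}
Step 16: wait(T7) -> count=0 queue=[T7] holders={T6}
Step 17: signal(T6) -> count=0 queue=[] holders={T7}
Step 18: wait(T3) -> count=0 queue=[T3] holders={T7}
Final holders: {T7} -> T5 not in holders

Answer: no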